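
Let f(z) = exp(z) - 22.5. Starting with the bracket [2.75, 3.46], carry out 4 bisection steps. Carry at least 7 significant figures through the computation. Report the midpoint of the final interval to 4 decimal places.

f(2.750000) = -6.857368, f(3.460000) = 9.316977 (opposite signs)
step 1: m = 3.105000, f(m) = -0.190781 < 0 → root in [3.105000, 3.460000]
step 2: m = 3.282500, f(m) = 4.142295 > 0 → root in [3.105000, 3.282500]
step 3: m = 3.193750, f(m) = 1.879680 > 0 → root in [3.105000, 3.193750]
step 4: m = 3.149375, f(m) = 0.821484 > 0 → root in [3.105000, 3.149375]
Midpoint of [3.105000, 3.149375] = 3.127187

3.1272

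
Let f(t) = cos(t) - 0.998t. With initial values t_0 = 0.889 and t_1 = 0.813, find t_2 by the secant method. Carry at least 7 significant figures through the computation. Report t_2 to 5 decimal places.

0.74210

Secant update: t_(k+1) = t_k − f(t_k)·(t_k − t_(k-1))/(f(t_k) − f(t_(k-1))).
f(t_0) = -0.257033, f(t_1) = -0.124052
t_2 = 0.813000 - (-0.124052)·(0.813000 - 0.889000)/(-0.124052 - (-0.257033)) = 0.742104; f(t_2) = -0.003571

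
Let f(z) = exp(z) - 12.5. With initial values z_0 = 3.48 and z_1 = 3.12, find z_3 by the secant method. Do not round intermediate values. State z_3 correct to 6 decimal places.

f(z_0) = 19.959722, f(z_1) = 10.146380
z_2 = 3.120000 - (10.146380)·(3.120000 - 3.480000)/(10.146380 - (19.959722)) = 2.747783; f(z_2) = 3.107985
z_3 = 2.747783 - (3.107985)·(2.747783 - 3.120000)/(3.107985 - (10.146380)) = 2.583420; f(z_3) = 0.742356

2.583420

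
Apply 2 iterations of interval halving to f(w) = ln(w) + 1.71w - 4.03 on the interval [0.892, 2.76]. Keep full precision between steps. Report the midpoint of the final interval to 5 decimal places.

f(0.892000) = -2.618969, f(2.760000) = 1.704831 (opposite signs)
step 1: m = 1.826000, f(m) = -0.305412 < 0 → root in [1.826000, 2.760000]
step 2: m = 2.293000, f(m) = 0.720891 > 0 → root in [1.826000, 2.293000]
Midpoint of [1.826000, 2.293000] = 2.059500

2.05950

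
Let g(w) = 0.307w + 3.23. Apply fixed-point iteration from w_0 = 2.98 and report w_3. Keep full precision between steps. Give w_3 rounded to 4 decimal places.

w_1 = g(2.980000) = 4.144860
w_2 = g(4.144860) = 4.502472
w_3 = g(4.502472) = 4.612259

4.6123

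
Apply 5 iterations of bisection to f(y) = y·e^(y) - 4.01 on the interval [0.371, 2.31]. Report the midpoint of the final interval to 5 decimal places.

f(0.371000) = -3.472353, f(2.310000) = 19.261921 (opposite signs)
step 1: m = 1.340500, f(m) = 1.111988 > 0 → root in [0.371000, 1.340500]
step 2: m = 0.855750, f(m) = -1.996302 < 0 → root in [0.855750, 1.340500]
step 3: m = 1.098125, f(m) = -0.717230 < 0 → root in [1.098125, 1.340500]
step 4: m = 1.219313, f(m) = 0.117202 > 0 → root in [1.098125, 1.219313]
step 5: m = 1.158719, f(m) = -0.318497 < 0 → root in [1.158719, 1.219313]
Midpoint of [1.158719, 1.219313] = 1.189016

1.18902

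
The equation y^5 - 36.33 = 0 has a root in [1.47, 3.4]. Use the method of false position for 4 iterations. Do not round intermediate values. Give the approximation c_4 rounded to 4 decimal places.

1.8543

f(1.470000) = -29.465851, f(3.400000) = 418.024240
step 1: c = 1.597085, f(c) = -25.939425 < 0 → new bracket [1.597085, 3.400000]
step 2: c = 1.702423, f(c) = -22.029940 < 0 → new bracket [1.702423, 3.400000]
step 3: c = 1.787407, f(c) = -18.086105 < 0 → new bracket [1.787407, 3.400000]
step 4: c = 1.854284, f(c) = -14.407962 < 0 → new bracket [1.854284, 3.400000]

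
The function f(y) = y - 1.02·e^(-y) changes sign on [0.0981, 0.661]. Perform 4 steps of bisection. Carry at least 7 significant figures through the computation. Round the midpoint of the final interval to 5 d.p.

f(0.098100) = -0.826589, f(0.661000) = 0.134339 (opposite signs)
step 1: m = 0.379550, f(m) = -0.318303 < 0 → root in [0.379550, 0.661000]
step 2: m = 0.520275, f(m) = -0.085969 < 0 → root in [0.520275, 0.661000]
step 3: m = 0.590638, f(m) = 0.025584 > 0 → root in [0.520275, 0.590638]
step 4: m = 0.555456, f(m) = -0.029830 < 0 → root in [0.555456, 0.590638]
Midpoint of [0.555456, 0.590638] = 0.573047

0.57305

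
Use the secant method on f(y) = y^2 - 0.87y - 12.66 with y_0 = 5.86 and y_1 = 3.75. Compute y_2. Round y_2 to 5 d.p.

f(y_0) = 16.581400, f(y_1) = -1.860000
y_2 = 3.750000 - (-1.860000)·(3.750000 - 5.860000)/(-1.860000 - (16.581400)) = 3.962815; f(y_2) = -0.403749

3.96281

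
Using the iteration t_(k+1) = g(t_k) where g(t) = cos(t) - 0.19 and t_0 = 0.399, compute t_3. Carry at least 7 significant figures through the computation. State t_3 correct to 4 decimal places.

t_1 = g(0.399000) = 0.731450
t_2 = g(0.731450) = 0.554207
t_3 = g(0.554207) = 0.660318

0.6603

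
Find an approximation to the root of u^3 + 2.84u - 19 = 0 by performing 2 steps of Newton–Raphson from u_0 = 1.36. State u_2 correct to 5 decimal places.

Newton update: u ← u − f(u)/f'(u).
f'(u) = 3u^2 + 2.84
u_0 = 1.360000: f = -12.622144, f' = 8.388800 → u_1 = 1.360000 - (-12.622144)/(8.388800) = 2.864642
u_1 = 2.864642: f = 12.643344, f' = 27.458528 → u_2 = 2.864642 - (12.643344)/(27.458528) = 2.404190

2.40419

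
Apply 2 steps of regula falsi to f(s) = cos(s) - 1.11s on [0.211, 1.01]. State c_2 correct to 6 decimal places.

0.690866

f(0.211000) = 0.743612, f(1.010000) = -0.589239
step 1: c = 0.656771, f(c) = 0.062953 > 0 → new bracket [0.656771, 1.010000]
step 2: c = 0.690866, f(c) = 0.003833 > 0 → new bracket [0.690866, 1.010000]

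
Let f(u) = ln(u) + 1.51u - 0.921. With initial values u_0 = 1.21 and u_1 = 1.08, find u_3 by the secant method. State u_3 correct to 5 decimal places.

0.77913

f(u_0) = 1.096720, f(u_1) = 0.786761
u_2 = 1.080000 - (0.786761)·(1.080000 - 1.210000)/(0.786761 - (1.096720)) = 0.750025; f(u_2) = -0.076112
u_3 = 0.750025 - (-0.076112)·(0.750025 - 1.080000)/(-0.076112 - (0.786761)) = 0.779131; f(u_3) = 0.005912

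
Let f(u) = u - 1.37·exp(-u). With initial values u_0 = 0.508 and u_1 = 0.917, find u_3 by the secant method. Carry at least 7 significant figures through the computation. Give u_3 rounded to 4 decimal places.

Secant update: u_(k+1) = u_k − f(u_k)·(u_k − u_(k-1))/(f(u_k) − f(u_(k-1))).
f(u_0) = -0.316326, f(u_1) = 0.369389
u_2 = 0.917000 - (0.369389)·(0.917000 - 0.508000)/(0.369389 - (-0.316326)) = 0.696675; f(u_2) = 0.014088
u_3 = 0.696675 - (0.014088)·(0.696675 - 0.917000)/(0.014088 - (0.369389)) = 0.687939; f(u_3) = -0.000637

0.6879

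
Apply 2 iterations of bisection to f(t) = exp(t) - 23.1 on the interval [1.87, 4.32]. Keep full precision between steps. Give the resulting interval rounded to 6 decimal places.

[3.095000, 3.707500]

f(1.870000) = -16.611704, f(4.320000) = 52.088628 (opposite signs)
step 1: m = 3.095000, f(m) = -1.012761 < 0 → root in [3.095000, 4.320000]
step 2: m = 3.707500, f(m) = 17.651800 > 0 → root in [3.095000, 3.707500]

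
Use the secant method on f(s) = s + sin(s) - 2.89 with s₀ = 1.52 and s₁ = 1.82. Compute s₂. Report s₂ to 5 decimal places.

Secant update: s_(k+1) = s_k − f(s_k)·(s_k − s_(k-1))/(f(s_k) − f(s_(k-1))).
f(s_0) = -0.371290, f(s_1) = -0.100891
s_2 = 1.820000 - (-0.100891)·(1.820000 - 1.520000)/(-0.100891 - (-0.371290)) = 1.931936; f(s_2) = -0.022570

1.93194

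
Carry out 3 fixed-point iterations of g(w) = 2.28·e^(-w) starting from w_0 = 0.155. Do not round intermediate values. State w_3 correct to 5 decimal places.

1.64978

w_1 = g(0.155000) = 1.952627
w_2 = g(1.952627) = 0.323534
w_3 = g(0.323534) = 1.649779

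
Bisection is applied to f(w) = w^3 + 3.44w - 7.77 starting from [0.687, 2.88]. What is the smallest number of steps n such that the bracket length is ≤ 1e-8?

28

Initial width b − a = 2.88 − 0.687 = 2.193000.
After n steps the width is (b−a)/2^n; need (b−a)/2^n ≤ 1e-8.
So n ≥ log₂(2.193000/1e-8) = log₂(219300000.0000) ≈ 27.7083.
Hence n = 28.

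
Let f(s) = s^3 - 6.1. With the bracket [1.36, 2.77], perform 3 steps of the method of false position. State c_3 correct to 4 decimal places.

f(1.360000) = -3.584544, f(2.770000) = 15.153933
step 1: c = 1.629723, f(c) = -1.771457 < 0 → new bracket [1.629723, 2.770000]
step 2: c = 1.749068, f(c) = -0.749184 < 0 → new bracket [1.749068, 2.770000]
step 3: c = 1.797163, f(c) = -0.295530 < 0 → new bracket [1.797163, 2.770000]

1.7972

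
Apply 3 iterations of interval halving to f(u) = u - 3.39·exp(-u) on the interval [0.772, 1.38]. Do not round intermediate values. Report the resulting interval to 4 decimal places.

f(0.772000) = -0.794478, f(1.380000) = 0.527149 (opposite signs)
step 1: m = 1.076000, f(m) = -0.079843 < 0 → root in [1.076000, 1.380000]
step 2: m = 1.228000, f(m) = 0.235144 > 0 → root in [1.076000, 1.228000]
step 3: m = 1.152000, f(m) = 0.080746 > 0 → root in [1.076000, 1.152000]

[1.0760, 1.1520]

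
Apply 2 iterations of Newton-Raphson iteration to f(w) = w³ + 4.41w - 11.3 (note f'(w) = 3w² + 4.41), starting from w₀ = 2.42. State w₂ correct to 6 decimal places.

w_0 = 2.420000: f = 13.544688, f' = 21.979200 → w_1 = 2.420000 - (13.544688)/(21.979200) = 1.803750
w_1 = 1.803750: f = 2.523060, f' = 14.170539 → w_2 = 1.803750 - (2.523060)/(14.170539) = 1.625700

1.625700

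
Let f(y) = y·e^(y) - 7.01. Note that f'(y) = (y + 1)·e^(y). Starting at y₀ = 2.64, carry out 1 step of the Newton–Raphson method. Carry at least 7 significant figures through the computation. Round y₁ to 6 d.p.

2.052155

Newton update: y ← y − f(y)/f'(y).
y_0 = 2.640000: f = 29.984858, f' = 51.008061 → y_1 = 2.640000 - (29.984858)/(51.008061) = 2.052155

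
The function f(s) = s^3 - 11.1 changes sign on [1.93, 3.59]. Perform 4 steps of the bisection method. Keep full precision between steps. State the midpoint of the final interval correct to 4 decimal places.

f(1.930000) = -3.910943, f(3.590000) = 35.168279 (opposite signs)
step 1: m = 2.760000, f(m) = 9.924576 > 0 → root in [1.930000, 2.760000]
step 2: m = 2.345000, f(m) = 1.795214 > 0 → root in [1.930000, 2.345000]
step 3: m = 2.137500, f(m) = -1.333963 < 0 → root in [2.137500, 2.345000]
step 4: m = 2.241250, f(m) = 0.158251 > 0 → root in [2.137500, 2.241250]
Midpoint of [2.137500, 2.241250] = 2.189375

2.1894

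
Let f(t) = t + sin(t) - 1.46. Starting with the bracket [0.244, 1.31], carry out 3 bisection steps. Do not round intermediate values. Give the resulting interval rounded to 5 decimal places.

[0.64375, 0.77700]

f(0.244000) = -0.974414, f(1.310000) = 0.816185 (opposite signs)
step 1: m = 0.777000, f(m) = 0.018144 > 0 → root in [0.244000, 0.777000]
step 2: m = 0.510500, f(m) = -0.460886 < 0 → root in [0.510500, 0.777000]
step 3: m = 0.643750, f(m) = -0.216051 < 0 → root in [0.643750, 0.777000]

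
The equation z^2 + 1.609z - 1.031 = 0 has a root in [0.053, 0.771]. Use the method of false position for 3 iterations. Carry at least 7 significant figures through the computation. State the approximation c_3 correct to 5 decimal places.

0.49047

False-position update: c = (a·f(b) − b·f(a))/(f(b) − f(a)); replace the endpoint whose sign matches f(c).
f(0.053000) = -0.942914, f(0.771000) = 0.803980
step 1: c = 0.440552, f(c) = -0.128066 < 0 → new bracket [0.440552, 0.771000]
step 2: c = 0.485957, f(c) = -0.012942 < 0 → new bracket [0.485957, 0.771000]
step 3: c = 0.490472, f(c) = -0.001267 < 0 → new bracket [0.490472, 0.771000]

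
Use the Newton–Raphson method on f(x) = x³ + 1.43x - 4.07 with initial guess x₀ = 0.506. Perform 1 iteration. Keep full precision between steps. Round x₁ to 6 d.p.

f'(x) = 3x² + 1.43
x_0 = 0.506000: f = -3.216866, f' = 2.198108 → x_1 = 0.506000 - (-3.216866)/(2.198108) = 1.969470

1.969470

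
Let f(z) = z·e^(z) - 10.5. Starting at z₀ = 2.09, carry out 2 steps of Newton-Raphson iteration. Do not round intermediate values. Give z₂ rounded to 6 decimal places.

1.778814

f'(z) = (z + 1)·e^(z)
z_0 = 2.090000: f = 6.397473, f' = 24.982388 → z_1 = 2.090000 - (6.397473)/(24.982388) = 1.833921
z_1 = 1.833921: f = 0.977365, f' = 17.735741 → z_2 = 1.833921 - (0.977365)/(17.735741) = 1.778814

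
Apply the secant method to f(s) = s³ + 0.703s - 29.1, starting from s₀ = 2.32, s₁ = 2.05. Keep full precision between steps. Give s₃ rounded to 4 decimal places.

f(s_0) = -14.981872, f(s_1) = -19.043725
s_2 = 2.050000 - (-19.043725)·(2.050000 - 2.320000)/(-19.043725 - (-14.981872)) = 3.315877; f(s_2) = 9.689258
s_3 = 3.315877 - (9.689258)·(3.315877 - 2.050000)/(9.689258 - (-19.043725)) = 2.889001; f(s_3) = -2.956478

2.8890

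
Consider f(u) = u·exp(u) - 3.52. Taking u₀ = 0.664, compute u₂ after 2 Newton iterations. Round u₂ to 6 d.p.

f'(u) = (u + 1)·exp(u)
u_0 = 0.664000: f = -2.230149, f' = 3.232398 → u_1 = 0.664000 - (-2.230149)/(3.232398) = 1.353936
u_1 = 1.353936: f = 1.723307, f' = 9.115946 → u_2 = 1.353936 - (1.723307)/(9.115946) = 1.164893

1.164893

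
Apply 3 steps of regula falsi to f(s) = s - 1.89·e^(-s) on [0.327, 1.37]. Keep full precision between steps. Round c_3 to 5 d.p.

0.82764

f(0.327000) = -1.035848, f(1.370000) = 0.889738
step 1: c = 0.888071, f(c) = 0.110432 > 0 → new bracket [0.327000, 0.888071]
step 2: c = 0.834017, f(c) = 0.013188 > 0 → new bracket [0.327000, 0.834017]
step 3: c = 0.827643, f(c) = 0.001565 > 0 → new bracket [0.327000, 0.827643]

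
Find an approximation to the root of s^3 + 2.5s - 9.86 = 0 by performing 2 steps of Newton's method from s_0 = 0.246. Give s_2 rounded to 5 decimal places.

Newton update: s ← s − f(s)/f'(s).
f'(s) = 3s^2 + 2.5
s_0 = 0.246000: f = -9.230113, f' = 2.681548 → s_1 = 0.246000 - (-9.230113)/(2.681548) = 3.688084
s_1 = 3.688084: f = 49.525388, f' = 43.305887 → s_2 = 3.688084 - (49.525388)/(43.305887) = 2.544466

2.54447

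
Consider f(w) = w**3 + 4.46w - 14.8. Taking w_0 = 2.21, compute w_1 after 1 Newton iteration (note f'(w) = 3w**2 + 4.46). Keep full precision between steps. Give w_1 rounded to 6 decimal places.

w_0 = 2.210000: f = 5.850461, f' = 19.112300 → w_1 = 2.210000 - (5.850461)/(19.112300) = 1.903890

1.903890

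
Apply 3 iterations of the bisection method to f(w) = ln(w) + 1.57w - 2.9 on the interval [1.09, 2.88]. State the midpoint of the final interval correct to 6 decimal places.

1.649375

f(1.090000) = -1.102522, f(2.880000) = 2.679390 (opposite signs)
step 1: m = 1.985000, f(m) = 0.902069 > 0 → root in [1.090000, 1.985000]
step 2: m = 1.537500, f(m) = -0.055967 < 0 → root in [1.537500, 1.985000]
step 3: m = 1.761250, f(m) = 0.431186 > 0 → root in [1.537500, 1.761250]
Midpoint of [1.537500, 1.761250] = 1.649375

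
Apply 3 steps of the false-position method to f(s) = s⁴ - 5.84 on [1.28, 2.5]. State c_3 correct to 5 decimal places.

False-position update: c = (a·f(b) − b·f(a))/(f(b) − f(a)); replace the endpoint whose sign matches f(c).
f(1.280000) = -3.155645, f(2.500000) = 33.222500
step 1: c = 1.385830, f(c) = -2.151588 < 0 → new bracket [1.385830, 2.500000]
step 2: c = 1.453598, f(c) = -1.375457 < 0 → new bracket [1.453598, 2.500000]
step 3: c = 1.495198, f(c) = -0.842017 < 0 → new bracket [1.495198, 2.500000]

1.49520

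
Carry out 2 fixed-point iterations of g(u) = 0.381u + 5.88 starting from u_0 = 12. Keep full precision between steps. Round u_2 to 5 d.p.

9.86221

u_1 = g(12.000000) = 10.452000
u_2 = g(10.452000) = 9.862212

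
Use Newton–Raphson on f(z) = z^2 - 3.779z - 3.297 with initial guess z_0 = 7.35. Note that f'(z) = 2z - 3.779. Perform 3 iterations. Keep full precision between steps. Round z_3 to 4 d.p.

Newton update: z ← z − f(z)/f'(z).
z_0 = 7.350000: f = 22.949850, f' = 10.921000 → z_1 = 7.350000 - (22.949850)/(10.921000) = 5.248558
z_1 = 5.248558: f = 4.416059, f' = 6.718116 → z_2 = 5.248558 - (4.416059)/(6.718116) = 4.591222
z_2 = 4.591222: f = 0.432091, f' = 5.403444 → z_3 = 4.591222 - (0.432091)/(5.403444) = 4.511256

4.5113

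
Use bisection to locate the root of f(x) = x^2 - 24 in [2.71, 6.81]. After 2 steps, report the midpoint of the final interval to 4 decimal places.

f(2.710000) = -16.655900, f(6.810000) = 22.376100 (opposite signs)
step 1: m = 4.760000, f(m) = -1.342400 < 0 → root in [4.760000, 6.810000]
step 2: m = 5.785000, f(m) = 9.466225 > 0 → root in [4.760000, 5.785000]
Midpoint of [4.760000, 5.785000] = 5.272500

5.2725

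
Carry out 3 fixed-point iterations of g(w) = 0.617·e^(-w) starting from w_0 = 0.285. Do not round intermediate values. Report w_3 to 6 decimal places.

0.418601

w_1 = g(0.285000) = 0.463993
w_2 = g(0.463993) = 0.387950
w_3 = g(0.387950) = 0.418601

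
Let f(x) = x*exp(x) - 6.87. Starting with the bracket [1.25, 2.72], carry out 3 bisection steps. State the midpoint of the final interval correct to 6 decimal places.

1.525625

f(1.250000) = -2.507071, f(2.720000) = 34.420477 (opposite signs)
step 1: m = 1.985000, f(m) = 7.578909 > 0 → root in [1.250000, 1.985000]
step 2: m = 1.617500, f(m) = 1.282966 > 0 → root in [1.250000, 1.617500]
step 3: m = 1.433750, f(m) = -0.856281 < 0 → root in [1.433750, 1.617500]
Midpoint of [1.433750, 1.617500] = 1.525625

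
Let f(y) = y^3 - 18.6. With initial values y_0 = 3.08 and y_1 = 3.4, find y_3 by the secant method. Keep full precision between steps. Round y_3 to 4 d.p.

2.6713

Secant update: y_(k+1) = y_k − f(y_k)·(y_k − y_(k-1))/(f(y_k) − f(y_(k-1))).
f(y_0) = 10.618112, f(y_1) = 20.704000
y_2 = 3.400000 - (20.704000)·(3.400000 - 3.080000)/(20.704000 - (10.618112)) = 2.743114; f(y_2) = 2.041037
y_3 = 2.743114 - (2.041037)·(2.743114 - 3.400000)/(2.041037 - (20.704000)) = 2.671275; f(y_3) = 0.461441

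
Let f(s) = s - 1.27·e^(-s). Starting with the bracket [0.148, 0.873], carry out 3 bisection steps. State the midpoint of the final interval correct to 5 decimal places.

0.64644

f(0.148000) = -0.947288, f(0.873000) = 0.342525 (opposite signs)
step 1: m = 0.510500, f(m) = -0.251748 < 0 → root in [0.510500, 0.873000]
step 2: m = 0.691750, f(m) = 0.055862 > 0 → root in [0.510500, 0.691750]
step 3: m = 0.601125, f(m) = -0.095082 < 0 → root in [0.601125, 0.691750]
Midpoint of [0.601125, 0.691750] = 0.646437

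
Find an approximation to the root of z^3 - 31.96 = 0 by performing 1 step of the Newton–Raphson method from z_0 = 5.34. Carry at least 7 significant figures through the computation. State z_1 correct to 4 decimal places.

Newton update: z ← z − f(z)/f'(z).
f'(z) = 3z^2
z_0 = 5.340000: f = 120.313304, f' = 85.546800 → z_1 = 5.340000 - (120.313304)/(85.546800) = 3.933597

3.9336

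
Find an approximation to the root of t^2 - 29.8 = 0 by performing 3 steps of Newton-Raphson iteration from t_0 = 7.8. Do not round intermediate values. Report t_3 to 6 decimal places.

5.458948

f'(t) = 2t
t_0 = 7.800000: f = 31.040000, f' = 15.600000 → t_1 = 7.800000 - (31.040000)/(15.600000) = 5.810256
t_1 = 5.810256: f = 3.959080, f' = 11.620513 → t_2 = 5.810256 - (3.959080)/(11.620513) = 5.469559
t_2 = 5.469559: f = 0.116075, f' = 10.939118 → t_3 = 5.469559 - (0.116075)/(10.939118) = 5.458948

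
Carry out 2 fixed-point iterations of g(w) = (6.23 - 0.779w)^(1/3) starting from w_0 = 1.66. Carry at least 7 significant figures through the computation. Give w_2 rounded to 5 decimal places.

w_1 = g(1.660000) = 1.702748
w_2 = g(1.702748) = 1.698910

1.69891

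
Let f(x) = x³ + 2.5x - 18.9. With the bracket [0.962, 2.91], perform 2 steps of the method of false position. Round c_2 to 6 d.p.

2.288800

f(0.962000) = -15.604723, f(2.910000) = 13.017171
step 1: c = 2.024054, f(c) = -5.547730 < 0 → new bracket [2.024054, 2.910000]
step 2: c = 2.288800, f(c) = -1.187873 < 0 → new bracket [2.288800, 2.910000]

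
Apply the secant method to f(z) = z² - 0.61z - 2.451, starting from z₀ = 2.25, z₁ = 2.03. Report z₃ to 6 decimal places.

f(z_0) = 1.239000, f(z_1) = 0.431600
z_2 = 2.030000 - (0.431600)·(2.030000 - 2.250000)/(0.431600 - (1.239000)) = 1.912398; f(z_2) = 0.039703
z_3 = 1.912398 - (0.039703)·(1.912398 - 2.030000)/(0.039703 - (0.431600)) = 1.900484; f(z_3) = 0.001543

1.900484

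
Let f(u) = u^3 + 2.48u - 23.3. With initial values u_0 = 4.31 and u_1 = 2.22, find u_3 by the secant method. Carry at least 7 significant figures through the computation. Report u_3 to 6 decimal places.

Secant update: u_(k+1) = u_k − f(u_k)·(u_k − u_(k-1))/(f(u_k) − f(u_(k-1))).
f(u_0) = 67.451791, f(u_1) = -6.853352
u_2 = 2.220000 - (-6.853352)·(2.220000 - 4.310000)/(-6.853352 - (67.451791)) = 2.412766; f(u_2) = -3.270568
u_3 = 2.412766 - (-3.270568)·(2.412766 - 2.220000)/(-3.270568 - (-6.853352)) = 2.588734; f(u_3) = 0.468569

2.588734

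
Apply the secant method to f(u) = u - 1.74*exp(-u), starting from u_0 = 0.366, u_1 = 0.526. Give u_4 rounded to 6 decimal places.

Secant update: u_(k+1) = u_k − f(u_k)·(u_k − u_(k-1))/(f(u_k) − f(u_(k-1))).
f(u_0) = -0.840695, f(u_1) = -0.502278
u_2 = 0.526000 - (-0.502278)·(0.526000 - 0.366000)/(-0.502278 - (-0.840695)) = 0.763471; f(u_2) = -0.047448
u_3 = 0.763471 - (-0.047448)·(0.763471 - 0.526000)/(-0.047448 - (-0.502278)) = 0.788245; f(u_3) = -0.002833
u_4 = 0.788245 - (-0.002833)·(0.788245 - 0.763471)/(-0.002833 - (-0.047448)) = 0.789818; f(u_4) = -0.000017

0.789818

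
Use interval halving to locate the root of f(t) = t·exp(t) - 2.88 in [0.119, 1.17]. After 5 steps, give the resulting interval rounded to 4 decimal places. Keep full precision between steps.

[1.0058, 1.0386]

f(0.119000) = -2.745962, f(1.170000) = 0.889731 (opposite signs)
step 1: m = 0.644500, f(m) = -1.652205 < 0 → root in [0.644500, 1.170000]
step 2: m = 0.907250, f(m) = -0.632288 < 0 → root in [0.907250, 1.170000]
step 3: m = 1.038625, f(m) = 0.054458 > 0 → root in [0.907250, 1.038625]
step 4: m = 0.972937, f(m) = -0.305895 < 0 → root in [0.972937, 1.038625]
step 5: m = 1.005781, f(m) = -0.130151 < 0 → root in [1.005781, 1.038625]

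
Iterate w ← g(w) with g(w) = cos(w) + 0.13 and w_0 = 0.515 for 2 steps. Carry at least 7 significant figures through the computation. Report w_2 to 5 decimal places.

w_1 = g(0.515000) = 1.000293
w_2 = g(1.000293) = 0.670056

0.67006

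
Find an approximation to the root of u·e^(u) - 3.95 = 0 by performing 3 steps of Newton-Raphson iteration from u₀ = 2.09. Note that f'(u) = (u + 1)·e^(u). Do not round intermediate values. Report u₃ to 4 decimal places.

Newton update: u ← u − f(u)/f'(u).
u_0 = 2.090000: f = 12.947473, f' = 24.982388 → u_1 = 2.090000 - (12.947473)/(24.982388) = 1.571736
u_1 = 1.571736: f = 3.617908, f' = 12.382908 → u_2 = 1.571736 - (3.617908)/(12.382908) = 1.279566
u_2 = 1.279566: f = 0.650145, f' = 8.195226 → u_3 = 1.279566 - (0.650145)/(8.195226) = 1.200234

1.2002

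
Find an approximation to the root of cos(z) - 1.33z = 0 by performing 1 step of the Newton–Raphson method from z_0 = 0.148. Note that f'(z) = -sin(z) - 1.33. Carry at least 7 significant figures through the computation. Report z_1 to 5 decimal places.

z_0 = 0.148000: f = 0.792228, f' = -1.477460 → z_1 = 0.148000 - (0.792228)/(-1.477460) = 0.684209

0.68421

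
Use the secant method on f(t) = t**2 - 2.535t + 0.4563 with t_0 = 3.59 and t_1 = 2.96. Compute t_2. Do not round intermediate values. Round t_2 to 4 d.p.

f(t_0) = 4.243750, f(t_1) = 1.714300
t_2 = 2.960000 - (1.714300)·(2.960000 - 3.590000)/(1.714300 - (4.243750)) = 2.533026; f(t_2) = 0.451300

2.5330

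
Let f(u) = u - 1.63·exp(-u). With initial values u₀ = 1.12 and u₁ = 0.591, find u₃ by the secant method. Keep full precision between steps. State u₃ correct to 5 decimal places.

0.76179

Secant update: u_(k+1) = u_k − f(u_k)·(u_k − u_(k-1))/(f(u_k) − f(u_(k-1))).
f(u_0) = 0.588164, f(u_1) = -0.311650
u_2 = 0.591000 - (-0.311650)·(0.591000 - 1.120000)/(-0.311650 - (0.588164)) = 0.774219; f(u_2) = 0.022685
u_3 = 0.774219 - (0.022685)·(0.774219 - 0.591000)/(0.022685 - (-0.311650)) = 0.761787; f(u_3) = 0.000852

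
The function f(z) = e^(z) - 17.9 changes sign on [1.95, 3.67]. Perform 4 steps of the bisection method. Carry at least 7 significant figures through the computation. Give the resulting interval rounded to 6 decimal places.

[2.810000, 2.917500]

f(1.950000) = -10.871312, f(3.670000) = 21.351906 (opposite signs)
step 1: m = 2.810000, f(m) = -1.290082 < 0 → root in [2.810000, 3.670000]
step 2: m = 3.240000, f(m) = 7.633722 > 0 → root in [2.810000, 3.240000]
step 3: m = 3.025000, f(m) = 2.694005 > 0 → root in [2.810000, 3.025000]
step 4: m = 2.917500, f(m) = 0.594992 > 0 → root in [2.810000, 2.917500]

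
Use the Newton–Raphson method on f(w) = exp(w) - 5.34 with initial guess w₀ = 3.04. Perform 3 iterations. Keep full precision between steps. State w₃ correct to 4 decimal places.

1.6871

f'(w) = exp(w)
w_0 = 3.040000: f = 15.565243, f' = 20.905243 → w_1 = 3.040000 - (15.565243)/(20.905243) = 2.295438
w_1 = 2.295438: f = 4.588787, f' = 9.928787 → w_2 = 2.295438 - (4.588787)/(9.928787) = 1.833268
w_2 = 1.833268: f = 0.914295, f' = 6.254295 → w_3 = 1.833268 - (0.914295)/(6.254295) = 1.687082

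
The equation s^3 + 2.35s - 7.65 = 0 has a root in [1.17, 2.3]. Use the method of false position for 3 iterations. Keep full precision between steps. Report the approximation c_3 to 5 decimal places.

1.56849

f(1.170000) = -3.298887, f(2.300000) = 9.922000
step 1: c = 1.451959, f(c) = -1.176902 < 0 → new bracket [1.451959, 2.300000]
step 2: c = 1.541883, f(c) = -0.360898 < 0 → new bracket [1.541883, 2.300000]
step 3: c = 1.568491, f(c) = -0.105306 < 0 → new bracket [1.568491, 2.300000]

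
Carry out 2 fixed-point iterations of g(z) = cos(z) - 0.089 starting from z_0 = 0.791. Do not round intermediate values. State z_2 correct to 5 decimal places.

0.72827

z_1 = g(0.791000) = 0.614135
z_2 = g(0.614135) = 0.728272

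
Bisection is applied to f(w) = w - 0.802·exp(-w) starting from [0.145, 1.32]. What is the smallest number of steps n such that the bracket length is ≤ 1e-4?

14

Initial width b − a = 1.32 − 0.145 = 1.175000.
After n steps the width is (b−a)/2^n; need (b−a)/2^n ≤ 1e-4.
So n ≥ log₂(1.175000/1e-4) = log₂(11750.0000) ≈ 13.5204.
Hence n = 14.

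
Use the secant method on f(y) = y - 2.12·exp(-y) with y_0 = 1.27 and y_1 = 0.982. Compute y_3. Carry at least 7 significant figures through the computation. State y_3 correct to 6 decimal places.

0.879859

Secant update: y_(k+1) = y_k − f(y_k)·(y_k − y_(k-1))/(f(y_k) − f(y_(k-1))).
f(y_0) = 0.674637, f(y_1) = 0.187930
y_2 = 0.982000 - (0.187930)·(0.982000 - 1.270000)/(0.187930 - (0.674637)) = 0.870796; f(y_2) = -0.016675
y_3 = 0.870796 - (-0.016675)·(0.870796 - 0.982000)/(-0.016675 - (0.187930)) = 0.879859; f(y_3) = 0.000395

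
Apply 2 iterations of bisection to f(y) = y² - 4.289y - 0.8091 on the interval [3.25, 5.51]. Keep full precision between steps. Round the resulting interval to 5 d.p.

[4.38000, 4.94500]

f(3.250000) = -4.185850, f(5.510000) = 5.918610 (opposite signs)
step 1: m = 4.380000, f(m) = -0.410520 < 0 → root in [4.380000, 5.510000]
step 2: m = 4.945000, f(m) = 2.434820 > 0 → root in [4.380000, 4.945000]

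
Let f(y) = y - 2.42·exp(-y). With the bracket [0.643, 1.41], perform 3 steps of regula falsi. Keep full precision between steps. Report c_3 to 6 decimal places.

0.942922

f(0.643000) = -0.629225, f(1.410000) = 0.819173
step 1: c = 0.976206, f(c) = 0.064502 > 0 → new bracket [0.643000, 0.976206]
step 2: c = 0.945225, f(c) = 0.004833 > 0 → new bracket [0.643000, 0.945225]
step 3: c = 0.942922, f(c) = 0.000360 > 0 → new bracket [0.643000, 0.942922]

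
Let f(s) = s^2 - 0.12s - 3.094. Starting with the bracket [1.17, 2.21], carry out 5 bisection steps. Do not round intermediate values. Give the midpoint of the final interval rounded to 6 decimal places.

f(1.170000) = -1.865500, f(2.210000) = 1.524900 (opposite signs)
step 1: m = 1.690000, f(m) = -0.440700 < 0 → root in [1.690000, 2.210000]
step 2: m = 1.950000, f(m) = 0.474500 > 0 → root in [1.690000, 1.950000]
step 3: m = 1.820000, f(m) = -0.000000 < 0 → root in [1.820000, 1.950000]
step 4: m = 1.885000, f(m) = 0.233025 > 0 → root in [1.820000, 1.885000]
step 5: m = 1.852500, f(m) = 0.115456 > 0 → root in [1.820000, 1.852500]
Midpoint of [1.820000, 1.852500] = 1.836250

1.836250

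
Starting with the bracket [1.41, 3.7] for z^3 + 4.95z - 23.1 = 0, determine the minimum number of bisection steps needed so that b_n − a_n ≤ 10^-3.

Initial width b − a = 3.7 − 1.41 = 2.290000.
After n steps the width is (b−a)/2^n; need (b−a)/2^n ≤ 10^-3.
So n ≥ log₂(2.290000/10^-3) = log₂(2290.0000) ≈ 11.1611.
Hence n = 12.

12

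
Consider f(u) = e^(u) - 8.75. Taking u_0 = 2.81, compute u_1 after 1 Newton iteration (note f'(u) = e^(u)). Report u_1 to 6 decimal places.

u_0 = 2.810000: f = 7.859918, f' = 16.609918 → u_1 = 2.810000 - (7.859918)/(16.609918) = 2.336794

2.336794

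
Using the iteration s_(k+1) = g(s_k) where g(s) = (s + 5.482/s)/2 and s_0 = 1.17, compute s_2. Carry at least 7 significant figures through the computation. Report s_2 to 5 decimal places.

s_1 = g(1.170000) = 2.927735
s_2 = g(2.927735) = 2.400086

2.40009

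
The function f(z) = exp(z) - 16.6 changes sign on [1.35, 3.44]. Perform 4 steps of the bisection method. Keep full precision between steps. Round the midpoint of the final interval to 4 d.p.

2.8522

f(1.350000) = -12.742574, f(3.440000) = 14.586958 (opposite signs)
step 1: m = 2.395000, f(m) = -5.631802 < 0 → root in [2.395000, 3.440000]
step 2: m = 2.917500, f(m) = 1.894992 > 0 → root in [2.395000, 2.917500]
step 3: m = 2.656250, f(m) = -2.357222 < 0 → root in [2.656250, 2.917500]
step 4: m = 2.786875, f(m) = -0.369779 < 0 → root in [2.786875, 2.917500]
Midpoint of [2.786875, 2.917500] = 2.852188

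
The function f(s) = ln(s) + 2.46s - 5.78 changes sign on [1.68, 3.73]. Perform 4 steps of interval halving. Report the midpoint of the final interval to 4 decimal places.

f(1.680000) = -1.128406, f(3.730000) = 4.712208 (opposite signs)
step 1: m = 2.705000, f(m) = 1.869402 > 0 → root in [1.680000, 2.705000]
step 2: m = 2.192500, f(m) = 0.398592 > 0 → root in [1.680000, 2.192500]
step 3: m = 1.936250, f(m) = -0.356072 < 0 → root in [1.936250, 2.192500]
step 4: m = 2.064375, f(m) = 0.023190 > 0 → root in [1.936250, 2.064375]
Midpoint of [1.936250, 2.064375] = 2.000312

2.0003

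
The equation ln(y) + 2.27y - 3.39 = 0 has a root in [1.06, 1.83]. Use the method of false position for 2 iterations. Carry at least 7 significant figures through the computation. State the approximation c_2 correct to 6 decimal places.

f(1.060000) = -0.925531, f(1.830000) = 1.368416
step 1: c = 1.370669, f(c) = 0.036718 > 0 → new bracket [1.060000, 1.370669]
step 2: c = 1.358814, f(c) = 0.001121 > 0 → new bracket [1.060000, 1.358814]

1.358814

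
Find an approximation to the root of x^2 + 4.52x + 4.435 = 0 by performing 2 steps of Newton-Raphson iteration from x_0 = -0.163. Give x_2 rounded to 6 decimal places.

-1.377371

Newton update: x ← x − f(x)/f'(x).
f'(x) = 2x + 4.52
x_0 = -0.163000: f = 3.724809, f' = 4.194000 → x_1 = -0.163000 - (3.724809)/(4.194000) = -1.051128
x_1 = -1.051128: f = 0.788771, f' = 2.417744 → x_2 = -1.051128 - (0.788771)/(2.417744) = -1.377371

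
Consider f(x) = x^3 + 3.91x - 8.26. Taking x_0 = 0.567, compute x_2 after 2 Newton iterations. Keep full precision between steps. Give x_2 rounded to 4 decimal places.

1.4538

f'(x) = 3x^2 + 3.91
x_0 = 0.567000: f = -5.860746, f' = 4.874467 → x_1 = 0.567000 - (-5.860746)/(4.874467) = 1.769336
x_1 = 1.769336: f = 4.197094, f' = 13.301647 → x_2 = 1.769336 - (4.197094)/(13.301647) = 1.453804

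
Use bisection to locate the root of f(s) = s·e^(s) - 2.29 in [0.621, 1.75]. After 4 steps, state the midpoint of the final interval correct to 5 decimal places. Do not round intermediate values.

0.93853

f(0.621000) = -1.134451, f(1.750000) = 7.780555 (opposite signs)
step 1: m = 1.185500, f(m) = 1.589338 > 0 → root in [0.621000, 1.185500]
step 2: m = 0.903250, f(m) = -0.061131 < 0 → root in [0.903250, 1.185500]
step 3: m = 1.044375, f(m) = 0.677719 > 0 → root in [0.903250, 1.044375]
step 4: m = 0.973812, f(m) = 0.288676 > 0 → root in [0.903250, 0.973812]
Midpoint of [0.903250, 0.973812] = 0.938531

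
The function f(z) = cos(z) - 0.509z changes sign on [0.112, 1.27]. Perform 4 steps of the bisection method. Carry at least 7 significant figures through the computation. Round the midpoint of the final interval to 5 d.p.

f(0.112000) = 0.936727, f(1.270000) = -0.350149 (opposite signs)
step 1: m = 0.691000, f(m) = 0.418890 > 0 → root in [0.691000, 1.270000]
step 2: m = 0.980500, f(m) = 0.057533 > 0 → root in [0.980500, 1.270000]
step 3: m = 1.125250, f(m) = -0.141801 < 0 → root in [0.980500, 1.125250]
step 4: m = 1.052875, f(m) = -0.040838 < 0 → root in [0.980500, 1.052875]
Midpoint of [0.980500, 1.052875] = 1.016687

1.01669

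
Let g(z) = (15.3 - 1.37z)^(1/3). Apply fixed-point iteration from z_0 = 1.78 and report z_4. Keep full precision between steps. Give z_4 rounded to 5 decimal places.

2.29893

z_1 = g(1.780000) = 2.342949
z_2 = g(2.342949) = 2.295148
z_3 = g(2.295148) = 2.299284
z_4 = g(2.299284) = 2.298927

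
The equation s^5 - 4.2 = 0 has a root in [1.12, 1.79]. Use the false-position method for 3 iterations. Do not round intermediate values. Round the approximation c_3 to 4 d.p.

False-position update: c = (a·f(b) − b·f(a))/(f(b) − f(a)); replace the endpoint whose sign matches f(c).
f(1.120000) = -2.437658, f(1.790000) = 14.176600
step 1: c = 1.218303, f(c) = -1.516037 < 0 → new bracket [1.218303, 1.790000]
step 2: c = 1.273534, f(c) = -0.849944 < 0 → new bracket [1.273534, 1.790000]
step 3: c = 1.302746, f(c) = -0.447684 < 0 → new bracket [1.302746, 1.790000]

1.3027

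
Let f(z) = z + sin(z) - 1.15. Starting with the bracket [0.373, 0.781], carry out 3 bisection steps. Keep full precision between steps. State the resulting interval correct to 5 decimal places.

[0.57700, 0.62800]

f(0.373000) = -0.412589, f(0.781000) = 0.334990 (opposite signs)
step 1: m = 0.577000, f(m) = -0.027488 < 0 → root in [0.577000, 0.781000]
step 2: m = 0.679000, f(m) = 0.157015 > 0 → root in [0.577000, 0.679000]
step 3: m = 0.628000, f(m) = 0.065528 > 0 → root in [0.577000, 0.628000]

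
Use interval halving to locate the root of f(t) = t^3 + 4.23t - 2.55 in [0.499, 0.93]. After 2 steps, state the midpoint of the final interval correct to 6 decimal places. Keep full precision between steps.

f(0.499000) = -0.314979, f(0.930000) = 2.188257 (opposite signs)
step 1: m = 0.714500, f(m) = 0.837095 > 0 → root in [0.499000, 0.714500]
step 2: m = 0.606750, f(m) = 0.239925 > 0 → root in [0.499000, 0.606750]
Midpoint of [0.499000, 0.606750] = 0.552875

0.552875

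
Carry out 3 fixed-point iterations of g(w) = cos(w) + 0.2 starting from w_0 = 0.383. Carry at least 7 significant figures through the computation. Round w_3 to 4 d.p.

w_1 = g(0.383000) = 1.127548
w_2 = g(1.127548) = 0.628876
w_3 = g(0.628876) = 1.008689

1.0087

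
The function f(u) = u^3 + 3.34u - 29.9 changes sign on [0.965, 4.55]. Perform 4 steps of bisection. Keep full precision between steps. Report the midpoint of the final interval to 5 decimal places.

2.64547

f(0.965000) = -25.778268, f(4.550000) = 79.493375 (opposite signs)
step 1: m = 2.757500, f(m) = 0.277546 > 0 → root in [0.965000, 2.757500]
step 2: m = 1.861250, f(m) = -17.235587 < 0 → root in [1.861250, 2.757500]
step 3: m = 2.309375, f(m) = -9.870299 < 0 → root in [2.309375, 2.757500]
step 4: m = 2.533437, f(m) = -5.177943 < 0 → root in [2.533437, 2.757500]
Midpoint of [2.533437, 2.757500] = 2.645469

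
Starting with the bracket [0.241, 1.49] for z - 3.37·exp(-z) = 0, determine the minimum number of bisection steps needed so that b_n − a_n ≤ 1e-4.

Initial width b − a = 1.49 − 0.241 = 1.249000.
After n steps the width is (b−a)/2^n; need (b−a)/2^n ≤ 1e-4.
So n ≥ log₂(1.249000/1e-4) = log₂(12490.0000) ≈ 13.6085.
Hence n = 14.

14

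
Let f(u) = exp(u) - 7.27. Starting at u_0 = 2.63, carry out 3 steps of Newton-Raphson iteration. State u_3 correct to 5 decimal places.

f'(u) = exp(u)
u_0 = 2.630000: f = 6.603770, f' = 13.873770 → u_1 = 2.630000 - (6.603770)/(13.873770) = 2.154010
u_1 = 2.154010: f = 1.349356, f' = 8.619356 → u_2 = 2.154010 - (1.349356)/(8.619356) = 1.997461
u_2 = 1.997461: f = 0.100318, f' = 7.370318 → u_3 = 1.997461 - (0.100318)/(7.370318) = 1.983850

1.98385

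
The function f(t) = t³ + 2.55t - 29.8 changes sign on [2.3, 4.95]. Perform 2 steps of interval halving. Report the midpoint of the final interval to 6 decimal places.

2.631250

f(2.300000) = -11.768000, f(4.950000) = 104.109875 (opposite signs)
step 1: m = 3.625000, f(m) = 27.078516 > 0 → root in [2.300000, 3.625000]
step 2: m = 2.962500, f(m) = 3.754479 > 0 → root in [2.300000, 2.962500]
Midpoint of [2.300000, 2.962500] = 2.631250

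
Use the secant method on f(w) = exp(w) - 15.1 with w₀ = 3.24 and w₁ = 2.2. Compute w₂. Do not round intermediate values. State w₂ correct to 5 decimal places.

2.58271

f(w_0) = 10.433722, f(w_1) = -6.074987
w_2 = 2.200000 - (-6.074987)·(2.200000 - 3.240000)/(-6.074987 - (10.433722)) = 2.582706; f(w_2) = -1.867099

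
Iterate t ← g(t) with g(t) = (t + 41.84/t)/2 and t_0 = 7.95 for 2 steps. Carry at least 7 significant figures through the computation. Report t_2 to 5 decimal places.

6.46983

t_1 = g(7.950000) = 6.606447
t_2 = g(6.606447) = 6.469827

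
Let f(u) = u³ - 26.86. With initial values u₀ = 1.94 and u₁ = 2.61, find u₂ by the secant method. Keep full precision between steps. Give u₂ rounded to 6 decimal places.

f(u_0) = -19.558616, f(u_1) = -9.080419
u_2 = 2.610000 - (-9.080419)·(2.610000 - 1.940000)/(-9.080419 - (-19.558616)) = 3.190623; f(u_2) = 5.620778

3.190623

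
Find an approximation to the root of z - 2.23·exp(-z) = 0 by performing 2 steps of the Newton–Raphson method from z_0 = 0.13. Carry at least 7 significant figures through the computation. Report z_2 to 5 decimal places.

Newton update: z ← z − f(z)/f'(z).
f'(z) = 1 + 2.23·exp(-z)
z_0 = 0.130000: f = -1.828153, f' = 2.958153 → z_1 = 0.130000 - (-1.828153)/(2.958153) = 0.748005
z_1 = 0.748005: f = -0.307476, f' = 2.055481 → z_2 = 0.748005 - (-0.307476)/(2.055481) = 0.897593

0.89759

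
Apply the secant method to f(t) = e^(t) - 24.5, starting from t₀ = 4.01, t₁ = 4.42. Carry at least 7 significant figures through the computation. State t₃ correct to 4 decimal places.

3.3689

Secant update: t_(k+1) = t_k − f(t_k)·(t_k − t_(k-1))/(f(t_k) − f(t_(k-1))).
f(t_0) = 30.646871, f(t_1) = 58.596285
t_2 = 4.420000 - (58.596285)·(4.420000 - 4.010000)/(58.596285 - (30.646871)) = 3.560430; f(t_2) = 10.678322
t_3 = 3.560430 - (10.678322)·(3.560430 - 4.420000)/(10.678322 - (58.596285)) = 3.368878; f(t_3) = 4.545931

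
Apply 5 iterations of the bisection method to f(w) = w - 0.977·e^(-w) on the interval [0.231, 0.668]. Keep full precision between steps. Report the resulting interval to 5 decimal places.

f(0.231000) = -0.544483, f(0.668000) = 0.167060 (opposite signs)
step 1: m = 0.449500, f(m) = -0.173774 < 0 → root in [0.449500, 0.668000]
step 2: m = 0.558750, f(m) = -0.000019 < 0 → root in [0.558750, 0.668000]
step 3: m = 0.613375, f(m) = 0.084310 > 0 → root in [0.558750, 0.613375]
step 4: m = 0.586063, f(m) = 0.042348 > 0 → root in [0.558750, 0.586063]
step 5: m = 0.572406, f(m) = 0.021216 > 0 → root in [0.558750, 0.572406]

[0.55875, 0.57241]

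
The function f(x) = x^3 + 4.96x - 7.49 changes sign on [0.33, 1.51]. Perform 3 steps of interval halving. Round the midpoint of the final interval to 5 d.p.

f(0.330000) = -5.817263, f(1.510000) = 3.442551 (opposite signs)
step 1: m = 0.920000, f(m) = -2.148112 < 0 → root in [0.920000, 1.510000]
step 2: m = 1.215000, f(m) = 0.330013 > 0 → root in [0.920000, 1.215000]
step 3: m = 1.067500, f(m) = -0.978724 < 0 → root in [1.067500, 1.215000]
Midpoint of [1.067500, 1.215000] = 1.141250

1.14125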